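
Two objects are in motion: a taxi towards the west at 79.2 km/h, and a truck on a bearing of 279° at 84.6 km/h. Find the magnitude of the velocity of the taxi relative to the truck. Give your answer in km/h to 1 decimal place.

13.9 km/h

Taking east as x and north as y: taxi velocity = (-79.200, 0.000) km/h; truck velocity = (-83.558, 13.234) km/h.
Velocity of taxi relative to truck = (-79.200, 0.000) − (-83.558, 13.234) = (4.358, -13.234) km/h.
Magnitude = |(4.358, -13.234)| = 13.934 km/h.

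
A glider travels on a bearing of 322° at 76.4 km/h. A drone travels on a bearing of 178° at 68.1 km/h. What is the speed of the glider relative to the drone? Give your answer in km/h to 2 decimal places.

137.45 km/h

Taking east as x and north as y: glider velocity = (-47.037, 60.204) km/h; drone velocity = (2.377, -68.059) km/h.
Velocity of glider relative to drone = (-47.037, 60.204) − (2.377, -68.059) = (-49.413, 128.263) km/h.
Magnitude = |(-49.413, 128.263)| = 137.452 km/h.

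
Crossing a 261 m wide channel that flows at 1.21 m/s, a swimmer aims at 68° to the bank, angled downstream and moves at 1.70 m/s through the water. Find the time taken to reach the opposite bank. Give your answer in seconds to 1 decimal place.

The component of the swimmer's velocity perpendicular to the bank is 1.70 × sin 68° = 1.576 m/s.
The current is parallel to the bank, so it does not affect the crossing time.
Time = 261 / 1.576 = 165.587 s.

165.6 s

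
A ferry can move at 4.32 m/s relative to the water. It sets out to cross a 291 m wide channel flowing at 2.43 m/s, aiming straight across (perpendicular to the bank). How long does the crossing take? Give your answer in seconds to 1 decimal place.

The component of the ferry's velocity perpendicular to the bank is 4.32 m/s.
The flow acts along the bank and has no component across it.
Time = 291 / 4.320 = 67.361 s.

67.4 s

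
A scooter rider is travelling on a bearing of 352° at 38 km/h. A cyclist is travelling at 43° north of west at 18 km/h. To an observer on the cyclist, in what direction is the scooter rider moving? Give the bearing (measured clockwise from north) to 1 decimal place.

017.3°

Taking east as x and north as y: scooter rider velocity = (-5.289, 37.630) km/h; cyclist velocity = (-13.164, 12.276) km/h.
Velocity of scooter rider relative to cyclist = (-5.289, 37.630) − (-13.164, 12.276) = (7.876, 25.354) km/h.
Bearing = atan2(7.88, 25.35) = 17.26° clockwise from north.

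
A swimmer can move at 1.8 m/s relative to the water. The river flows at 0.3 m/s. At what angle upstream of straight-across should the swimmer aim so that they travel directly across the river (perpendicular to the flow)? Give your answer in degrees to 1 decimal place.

9.6°

To cancel the current, the upstream component of the swimmer's velocity must equal the flow: 1.8 sin θ = 0.3.
sin θ = 0.3 / 1.8 = 0.1667.
θ = arcsin(0.1667) = 9.594°.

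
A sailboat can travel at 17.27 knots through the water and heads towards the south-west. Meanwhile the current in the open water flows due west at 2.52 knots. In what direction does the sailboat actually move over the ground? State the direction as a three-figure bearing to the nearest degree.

Taking east as x and north as y: velocity relative to the water = (-12.212, -12.212) knots; the water relative to ground = (-2.520, 0.000) knots.
Velocity relative to ground = (-12.212, -12.212) + (-2.520, 0.000) = (-14.732, -12.212) knots.
Bearing = atan2(-14.73, -12.21) = 230.34° clockwise from north.

230°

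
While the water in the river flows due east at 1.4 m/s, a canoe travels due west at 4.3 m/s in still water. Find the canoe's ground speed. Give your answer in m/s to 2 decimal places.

Taking east as x and north as y: velocity relative to the water = (-4.300, 0.000) m/s; the water relative to ground = (1.400, 0.000) m/s.
Velocity relative to ground = (-4.300, 0.000) + (1.400, 0.000) = (-2.900, 0.000) m/s.
Speed = |(-2.900, 0.000)| = 2.900 m/s.

2.90 m/s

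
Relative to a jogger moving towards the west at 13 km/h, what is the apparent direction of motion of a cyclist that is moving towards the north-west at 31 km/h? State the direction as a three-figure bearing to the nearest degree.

Taking east as x and north as y: cyclist velocity = (-21.920, 21.920) km/h; jogger velocity = (-13.000, 0.000) km/h.
Velocity of cyclist relative to jogger = (-21.920, 21.920) − (-13.000, 0.000) = (-8.920, 21.920) km/h.
Bearing = atan2(-8.92, 21.92) = 337.86° clockwise from north.

338°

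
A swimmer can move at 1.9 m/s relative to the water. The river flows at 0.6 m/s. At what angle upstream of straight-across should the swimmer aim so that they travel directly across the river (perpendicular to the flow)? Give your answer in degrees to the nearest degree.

To cancel the current, the upstream component of the swimmer's velocity must equal the flow: 1.9 sin θ = 0.6.
sin θ = 0.6 / 1.9 = 0.3158.
θ = arcsin(0.3158) = 18.408°.

18°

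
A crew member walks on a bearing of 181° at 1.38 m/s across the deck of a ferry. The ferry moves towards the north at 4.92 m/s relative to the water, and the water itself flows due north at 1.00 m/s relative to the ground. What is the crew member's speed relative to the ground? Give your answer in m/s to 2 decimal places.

4.54 m/s

In east/north components (m/s): crew member relative to ferry = (-0.024, -1.380); ferry relative to water = (0.000, 4.920); water relative to ground = (0.000, 1.000).
Sum = (-0.024, 4.540) m/s.
Speed = |(-0.024, 4.540)| = 4.540 m/s.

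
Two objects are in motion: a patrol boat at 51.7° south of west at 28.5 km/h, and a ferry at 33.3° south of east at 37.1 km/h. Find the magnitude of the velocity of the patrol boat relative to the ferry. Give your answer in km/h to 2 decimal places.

48.71 km/h

Taking east as x and north as y: patrol boat velocity = (-17.664, -22.366) km/h; ferry velocity = (31.008, -20.369) km/h.
Velocity of patrol boat relative to ferry = (-17.664, -22.366) − (31.008, -20.369) = (-48.672, -1.997) km/h.
Magnitude = |(-48.672, -1.997)| = 48.713 km/h.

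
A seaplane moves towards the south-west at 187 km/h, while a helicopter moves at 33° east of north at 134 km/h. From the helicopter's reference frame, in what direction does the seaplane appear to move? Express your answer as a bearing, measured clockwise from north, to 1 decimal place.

220.0°

Taking east as x and north as y: seaplane velocity = (-132.229, -132.229) km/h; helicopter velocity = (72.982, 112.382) km/h.
Velocity of seaplane relative to helicopter = (-132.229, -132.229) − (72.982, 112.382) = (-205.211, -244.611) km/h.
Bearing = atan2(-205.21, -244.61) = 219.99° clockwise from north.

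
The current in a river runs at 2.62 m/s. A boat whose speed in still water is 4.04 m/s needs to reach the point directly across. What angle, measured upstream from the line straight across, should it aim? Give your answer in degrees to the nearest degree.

To cancel the current, the upstream component of the boat's velocity must equal the flow: 4.04 sin θ = 2.62.
sin θ = 2.62 / 4.04 = 0.6485.
θ = arcsin(0.6485) = 40.430°.

40°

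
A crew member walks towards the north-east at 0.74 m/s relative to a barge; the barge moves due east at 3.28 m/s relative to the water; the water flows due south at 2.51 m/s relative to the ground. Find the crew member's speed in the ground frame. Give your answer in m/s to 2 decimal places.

In east/north components (m/s): crew member relative to barge = (0.523, 0.523); barge relative to water = (3.280, 0.000); water relative to ground = (0.000, -2.510).
Sum = (3.803, -1.987) m/s.
Speed = |(3.803, -1.987)| = 4.291 m/s.

4.29 m/s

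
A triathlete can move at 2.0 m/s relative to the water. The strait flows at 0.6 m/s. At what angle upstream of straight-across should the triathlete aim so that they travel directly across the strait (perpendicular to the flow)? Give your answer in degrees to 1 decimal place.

17.5°

To cancel the current, the upstream component of the triathlete's velocity must equal the flow: 2.0 sin θ = 0.6.
sin θ = 0.6 / 2.0 = 0.3000.
θ = arcsin(0.3000) = 17.458°.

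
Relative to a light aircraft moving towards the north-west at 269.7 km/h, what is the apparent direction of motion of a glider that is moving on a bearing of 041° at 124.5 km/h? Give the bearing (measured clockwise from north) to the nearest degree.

Taking east as x and north as y: glider velocity = (81.679, 93.961) km/h; light aircraft velocity = (-190.707, 190.707) km/h.
Velocity of glider relative to light aircraft = (81.679, 93.961) − (-190.707, 190.707) = (272.386, -96.745) km/h.
Bearing = atan2(272.39, -96.75) = 109.55° clockwise from north.

110°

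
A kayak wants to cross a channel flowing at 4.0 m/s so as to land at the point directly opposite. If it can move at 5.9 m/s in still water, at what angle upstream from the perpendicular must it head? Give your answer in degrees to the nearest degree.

43°

To cancel the current, the upstream component of the kayak's velocity must equal the flow: 5.9 sin θ = 4.0.
sin θ = 4.0 / 5.9 = 0.6780.
θ = arcsin(0.6780) = 42.685°.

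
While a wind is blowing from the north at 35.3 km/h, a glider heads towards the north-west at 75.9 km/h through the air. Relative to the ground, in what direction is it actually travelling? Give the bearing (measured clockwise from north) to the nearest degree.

289°

Taking east as x and north as y: velocity relative to the air = (-53.669, 53.669) km/h; the air relative to ground = (0.000, -35.300) km/h.
Velocity relative to ground = (-53.669, 53.669) + (0.000, -35.300) = (-53.669, 18.369) km/h.
Bearing = atan2(-53.67, 18.37) = 288.89° clockwise from north.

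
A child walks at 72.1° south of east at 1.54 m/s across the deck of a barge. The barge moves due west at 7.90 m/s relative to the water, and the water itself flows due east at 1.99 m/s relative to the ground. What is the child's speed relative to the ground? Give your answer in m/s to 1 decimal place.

5.6 m/s

In east/north components (m/s): child relative to barge = (0.473, -1.465); barge relative to water = (-7.900, 0.000); water relative to ground = (1.990, 0.000).
Sum = (-5.437, -1.465) m/s.
Speed = |(-5.437, -1.465)| = 5.631 m/s.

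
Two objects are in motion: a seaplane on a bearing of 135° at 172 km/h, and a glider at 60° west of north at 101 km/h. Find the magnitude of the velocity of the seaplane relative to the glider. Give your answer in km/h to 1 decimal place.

Taking east as x and north as y: seaplane velocity = (121.622, -121.622) km/h; glider velocity = (-87.469, 50.500) km/h.
Velocity of seaplane relative to glider = (121.622, -121.622) − (-87.469, 50.500) = (209.091, -172.122) km/h.
Magnitude = |(209.091, -172.122)| = 270.823 km/h.

270.8 km/h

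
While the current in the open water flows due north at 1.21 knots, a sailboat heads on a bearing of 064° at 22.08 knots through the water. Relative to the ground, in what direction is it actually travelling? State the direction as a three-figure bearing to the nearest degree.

061°

Taking east as x and north as y: velocity relative to the water = (19.845, 9.679) knots; the water relative to ground = (0.000, 1.210) knots.
Velocity relative to ground = (19.845, 9.679) + (0.000, 1.210) = (19.845, 10.889) knots.
Bearing = atan2(19.85, 10.89) = 61.25° clockwise from north.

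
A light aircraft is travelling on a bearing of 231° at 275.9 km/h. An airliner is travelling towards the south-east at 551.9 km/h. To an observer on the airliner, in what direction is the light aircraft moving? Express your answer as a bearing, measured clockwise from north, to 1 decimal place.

289.7°

Taking east as x and north as y: light aircraft velocity = (-214.415, -173.629) km/h; airliner velocity = (390.252, -390.252) km/h.
Velocity of light aircraft relative to airliner = (-214.415, -173.629) − (390.252, -390.252) = (-604.667, 216.623) km/h.
Bearing = atan2(-604.67, 216.62) = 289.71° clockwise from north.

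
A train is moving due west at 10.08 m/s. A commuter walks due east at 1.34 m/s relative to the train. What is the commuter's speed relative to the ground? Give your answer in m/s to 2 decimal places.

8.74 m/s

Taking east as x and north as y: train velocity = (-10.080, 0.000) m/s; commuter velocity relative to train = (1.340, 0.000) m/s.
Velocity relative to ground = (-10.080, 0.000) + (1.340, 0.000) = (-8.740, 0.000) m/s.
Speed = |(-8.740, 0.000)| = 8.740 m/s.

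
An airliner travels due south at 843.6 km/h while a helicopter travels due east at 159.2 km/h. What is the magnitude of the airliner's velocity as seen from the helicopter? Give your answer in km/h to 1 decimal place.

Taking east as x and north as y: airliner velocity = (0.000, -843.600) km/h; helicopter velocity = (159.200, 0.000) km/h.
Velocity of airliner relative to helicopter = (0.000, -843.600) − (159.200, 0.000) = (-159.200, -843.600) km/h.
Magnitude = |(-159.200, -843.600)| = 858.490 km/h.

858.5 km/h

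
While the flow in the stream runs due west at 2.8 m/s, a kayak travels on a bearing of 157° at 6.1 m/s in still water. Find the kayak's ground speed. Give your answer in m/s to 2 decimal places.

Taking east as x and north as y: velocity relative to the water = (2.383, -5.615) m/s; the water relative to ground = (-2.800, 0.000) m/s.
Velocity relative to ground = (2.383, -5.615) + (-2.800, 0.000) = (-0.417, -5.615) m/s.
Speed = |(-0.417, -5.615)| = 5.631 m/s.

5.63 m/s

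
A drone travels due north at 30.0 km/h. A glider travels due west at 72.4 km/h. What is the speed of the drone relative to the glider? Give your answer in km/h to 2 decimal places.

Taking east as x and north as y: drone velocity = (0.000, 30.000) km/h; glider velocity = (-72.400, 0.000) km/h.
Velocity of drone relative to glider = (0.000, 30.000) − (-72.400, 0.000) = (72.400, 30.000) km/h.
Magnitude = |(72.400, 30.000)| = 78.369 km/h.

78.37 km/h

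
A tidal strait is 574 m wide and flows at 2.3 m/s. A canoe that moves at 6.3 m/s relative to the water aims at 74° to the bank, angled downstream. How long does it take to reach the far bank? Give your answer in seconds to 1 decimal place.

The component of the canoe's velocity perpendicular to the bank is 6.3 × sin 74° = 6.056 m/s.
The flow acts along the bank and has no component across it.
Time = 574 / 6.056 = 94.783 s.

94.8 s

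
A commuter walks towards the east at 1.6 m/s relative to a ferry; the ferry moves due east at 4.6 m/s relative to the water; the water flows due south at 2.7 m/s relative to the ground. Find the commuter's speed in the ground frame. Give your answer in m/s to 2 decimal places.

In east/north components (m/s): commuter relative to ferry = (1.600, 0.000); ferry relative to water = (4.600, 0.000); water relative to ground = (0.000, -2.700).
Sum = (6.200, -2.700) m/s.
Speed = |(6.200, -2.700)| = 6.762 m/s.

6.76 m/s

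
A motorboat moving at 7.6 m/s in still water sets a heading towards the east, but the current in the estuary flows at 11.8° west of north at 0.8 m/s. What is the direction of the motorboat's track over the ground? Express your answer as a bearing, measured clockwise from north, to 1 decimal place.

Taking east as x and north as y: velocity relative to the water = (7.600, 0.000) m/s; the water relative to ground = (-0.164, 0.783) m/s.
Velocity relative to ground = (7.600, 0.000) + (-0.164, 0.783) = (7.436, 0.783) m/s.
Bearing = atan2(7.44, 0.78) = 83.99° clockwise from north.

084.0°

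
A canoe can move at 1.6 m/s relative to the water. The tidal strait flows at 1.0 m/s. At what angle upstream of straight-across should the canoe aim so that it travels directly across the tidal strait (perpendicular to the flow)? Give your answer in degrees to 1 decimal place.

38.7°

To cancel the current, the upstream component of the canoe's velocity must equal the flow: 1.6 sin θ = 1.0.
sin θ = 1.0 / 1.6 = 0.6250.
θ = arcsin(0.6250) = 38.682°.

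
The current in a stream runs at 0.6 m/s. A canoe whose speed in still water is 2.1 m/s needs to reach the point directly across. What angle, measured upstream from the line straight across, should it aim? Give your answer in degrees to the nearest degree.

17°

To cancel the current, the upstream component of the canoe's velocity must equal the flow: 2.1 sin θ = 0.6.
sin θ = 0.6 / 2.1 = 0.2857.
θ = arcsin(0.2857) = 16.602°.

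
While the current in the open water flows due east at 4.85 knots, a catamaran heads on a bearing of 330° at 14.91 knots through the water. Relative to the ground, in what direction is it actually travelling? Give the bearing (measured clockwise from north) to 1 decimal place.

Taking east as x and north as y: velocity relative to the water = (-7.455, 12.912) knots; the water relative to ground = (4.850, 0.000) knots.
Velocity relative to ground = (-7.455, 12.912) + (4.850, 0.000) = (-2.605, 12.912) knots.
Bearing = atan2(-2.61, 12.91) = 348.59° clockwise from north.

348.6°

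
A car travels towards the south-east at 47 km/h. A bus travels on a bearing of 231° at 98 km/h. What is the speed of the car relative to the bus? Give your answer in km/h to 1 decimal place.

Taking east as x and north as y: car velocity = (33.234, -33.234) km/h; bus velocity = (-76.160, -61.673) km/h.
Velocity of car relative to bus = (33.234, -33.234) − (-76.160, -61.673) = (109.394, 28.439) km/h.
Magnitude = |(109.394, 28.439)| = 113.031 km/h.

113.0 km/h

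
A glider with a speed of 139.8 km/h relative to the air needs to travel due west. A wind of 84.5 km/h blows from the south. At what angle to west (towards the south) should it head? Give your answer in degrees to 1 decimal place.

37.2°

The wind pushes perpendicular to the desired track; the heading must have a component into the wind equal to 84.5 km/h: 139.8 sin θ = 84.5.
sin θ = 0.6044, so θ = 37.188°.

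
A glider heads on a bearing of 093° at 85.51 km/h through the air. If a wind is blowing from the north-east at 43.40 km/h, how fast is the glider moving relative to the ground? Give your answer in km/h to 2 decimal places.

Taking east as x and north as y: velocity relative to the air = (85.393, -4.475) km/h; the air relative to ground = (-30.688, -30.688) km/h.
Velocity relative to ground = (85.393, -4.475) + (-30.688, -30.688) = (54.704, -35.164) km/h.
Speed = |(54.704, -35.164)| = 65.031 km/h.

65.03 km/h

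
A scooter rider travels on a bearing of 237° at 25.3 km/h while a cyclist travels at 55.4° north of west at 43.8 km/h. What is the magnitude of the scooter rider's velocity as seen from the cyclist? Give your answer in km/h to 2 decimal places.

Taking east as x and north as y: scooter rider velocity = (-21.218, -13.779) km/h; cyclist velocity = (-24.872, 36.053) km/h.
Velocity of scooter rider relative to cyclist = (-21.218, -13.779) − (-24.872, 36.053) = (3.653, -49.833) km/h.
Magnitude = |(3.653, -49.833)| = 49.966 km/h.

49.97 km/h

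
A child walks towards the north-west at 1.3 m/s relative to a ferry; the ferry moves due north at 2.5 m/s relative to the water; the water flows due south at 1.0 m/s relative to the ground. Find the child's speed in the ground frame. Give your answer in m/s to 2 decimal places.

2.59 m/s

In east/north components (m/s): child relative to ferry = (-0.919, 0.919); ferry relative to water = (0.000, 2.500); water relative to ground = (0.000, -1.000).
Sum = (-0.919, 2.419) m/s.
Speed = |(-0.919, 2.419)| = 2.588 m/s.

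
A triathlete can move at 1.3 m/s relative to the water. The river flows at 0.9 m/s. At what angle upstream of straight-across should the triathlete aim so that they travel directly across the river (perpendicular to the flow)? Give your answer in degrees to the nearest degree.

44°

To cancel the current, the upstream component of the triathlete's velocity must equal the flow: 1.3 sin θ = 0.9.
sin θ = 0.9 / 1.3 = 0.6923.
θ = arcsin(0.6923) = 43.813°.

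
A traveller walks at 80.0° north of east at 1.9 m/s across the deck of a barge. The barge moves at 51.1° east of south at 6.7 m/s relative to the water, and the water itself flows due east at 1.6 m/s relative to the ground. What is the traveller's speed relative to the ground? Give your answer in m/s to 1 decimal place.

In east/north components (m/s): traveller relative to barge = (0.330, 1.871); barge relative to water = (5.214, -4.207); water relative to ground = (1.600, 0.000).
Sum = (7.144, -2.336) m/s.
Speed = |(7.144, -2.336)| = 7.516 m/s.

7.5 m/s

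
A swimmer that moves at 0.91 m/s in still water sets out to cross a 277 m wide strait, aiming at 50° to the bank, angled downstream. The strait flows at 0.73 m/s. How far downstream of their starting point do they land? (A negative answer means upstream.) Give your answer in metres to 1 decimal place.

Perpendicular speed = 0.697 m/s; crossing time = 277 / 0.697 = 397.360 s.
Net downstream speed = 1.315 m/s.
Drift = 1.315 × 397.360 = 522.504 m (downstream).

522.5 m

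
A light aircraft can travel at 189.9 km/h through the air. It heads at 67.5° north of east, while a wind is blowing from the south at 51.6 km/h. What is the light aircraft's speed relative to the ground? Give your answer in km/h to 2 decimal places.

238.39 km/h

Taking east as x and north as y: velocity relative to the air = (72.672, 175.445) km/h; the air relative to ground = (0.000, 51.600) km/h.
Velocity relative to ground = (72.672, 175.445) + (0.000, 51.600) = (72.672, 227.045) km/h.
Speed = |(72.672, 227.045)| = 238.391 km/h.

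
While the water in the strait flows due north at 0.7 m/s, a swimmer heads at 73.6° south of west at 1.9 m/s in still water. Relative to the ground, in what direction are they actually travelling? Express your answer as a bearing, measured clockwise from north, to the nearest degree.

206°

Taking east as x and north as y: velocity relative to the water = (-0.536, -1.823) m/s; the water relative to ground = (0.000, 0.700) m/s.
Velocity relative to ground = (-0.536, -1.823) + (0.000, 0.700) = (-0.536, -1.123) m/s.
Bearing = atan2(-0.54, -1.12) = 205.54° clockwise from north.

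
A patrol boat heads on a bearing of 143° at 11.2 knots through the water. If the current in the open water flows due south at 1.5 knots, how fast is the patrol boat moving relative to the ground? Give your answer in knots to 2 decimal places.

12.43 knots

Taking east as x and north as y: velocity relative to the water = (6.740, -8.945) knots; the water relative to ground = (0.000, -1.500) knots.
Velocity relative to ground = (6.740, -8.945) + (0.000, -1.500) = (6.740, -10.445) knots.
Speed = |(6.740, -10.445)| = 12.431 knots.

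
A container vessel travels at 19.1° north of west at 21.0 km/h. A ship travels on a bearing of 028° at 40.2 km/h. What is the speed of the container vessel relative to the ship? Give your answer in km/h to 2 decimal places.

Taking east as x and north as y: container vessel velocity = (-19.844, 6.872) km/h; ship velocity = (18.873, 35.494) km/h.
Velocity of container vessel relative to ship = (-19.844, 6.872) − (18.873, 35.494) = (-38.717, -28.623) km/h.
Magnitude = |(-38.717, -28.623)| = 48.148 km/h.

48.15 km/h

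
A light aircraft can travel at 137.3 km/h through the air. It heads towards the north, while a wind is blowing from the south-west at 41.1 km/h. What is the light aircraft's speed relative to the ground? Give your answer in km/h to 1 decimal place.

168.9 km/h

Taking east as x and north as y: velocity relative to the air = (0.000, 137.300) km/h; the air relative to ground = (29.062, 29.062) km/h.
Velocity relative to ground = (0.000, 137.300) + (29.062, 29.062) = (29.062, 166.362) km/h.
Speed = |(29.062, 166.362)| = 168.881 km/h.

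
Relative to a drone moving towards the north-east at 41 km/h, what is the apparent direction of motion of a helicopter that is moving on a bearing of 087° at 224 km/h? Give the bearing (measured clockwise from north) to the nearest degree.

095°

Taking east as x and north as y: helicopter velocity = (223.693, 11.723) km/h; drone velocity = (28.991, 28.991) km/h.
Velocity of helicopter relative to drone = (223.693, 11.723) − (28.991, 28.991) = (194.702, -17.268) km/h.
Bearing = atan2(194.70, -17.27) = 95.07° clockwise from north.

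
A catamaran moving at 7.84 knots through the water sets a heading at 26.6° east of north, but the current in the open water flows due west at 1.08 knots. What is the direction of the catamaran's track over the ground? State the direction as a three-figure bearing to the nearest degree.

Taking east as x and north as y: velocity relative to the water = (3.510, 7.010) knots; the water relative to ground = (-1.080, 0.000) knots.
Velocity relative to ground = (3.510, 7.010) + (-1.080, 0.000) = (2.430, 7.010) knots.
Bearing = atan2(2.43, 7.01) = 19.12° clockwise from north.

019°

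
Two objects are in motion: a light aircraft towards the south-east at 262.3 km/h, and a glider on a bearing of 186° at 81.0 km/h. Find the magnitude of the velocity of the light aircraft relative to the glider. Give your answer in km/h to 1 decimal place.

Taking east as x and north as y: light aircraft velocity = (185.474, -185.474) km/h; glider velocity = (-8.467, -80.556) km/h.
Velocity of light aircraft relative to glider = (185.474, -185.474) − (-8.467, -80.556) = (193.941, -104.918) km/h.
Magnitude = |(193.941, -104.918)| = 220.501 km/h.

220.5 km/h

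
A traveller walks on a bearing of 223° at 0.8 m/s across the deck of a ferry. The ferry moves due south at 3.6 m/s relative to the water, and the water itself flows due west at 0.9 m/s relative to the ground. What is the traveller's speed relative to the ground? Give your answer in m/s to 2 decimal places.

4.43 m/s

In east/north components (m/s): traveller relative to ferry = (-0.546, -0.585); ferry relative to water = (0.000, -3.600); water relative to ground = (-0.900, 0.000).
Sum = (-1.446, -4.185) m/s.
Speed = |(-1.446, -4.185)| = 4.428 m/s.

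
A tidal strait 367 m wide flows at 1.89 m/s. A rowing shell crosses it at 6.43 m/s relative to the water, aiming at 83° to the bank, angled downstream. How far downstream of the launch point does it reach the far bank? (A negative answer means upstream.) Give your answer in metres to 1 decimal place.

Perpendicular speed = 6.382 m/s; crossing time = 367 / 6.382 = 57.505 s.
Net downstream speed = 2.674 m/s.
Drift = 2.674 × 57.505 = 153.746 m (downstream).

153.7 m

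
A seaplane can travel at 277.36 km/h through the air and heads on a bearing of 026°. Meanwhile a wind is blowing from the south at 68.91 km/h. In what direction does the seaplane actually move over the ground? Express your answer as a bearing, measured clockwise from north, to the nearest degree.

021°

Taking east as x and north as y: velocity relative to the air = (121.587, 249.290) km/h; the air relative to ground = (0.000, 68.910) km/h.
Velocity relative to ground = (121.587, 249.290) + (0.000, 68.910) = (121.587, 318.200) km/h.
Bearing = atan2(121.59, 318.20) = 20.91° clockwise from north.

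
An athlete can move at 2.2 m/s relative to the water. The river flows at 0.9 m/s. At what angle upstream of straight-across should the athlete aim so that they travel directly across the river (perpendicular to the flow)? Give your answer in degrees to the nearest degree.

24°

To cancel the current, the upstream component of the athlete's velocity must equal the flow: 2.2 sin θ = 0.9.
sin θ = 0.9 / 2.2 = 0.4091.
θ = arcsin(0.4091) = 24.148°.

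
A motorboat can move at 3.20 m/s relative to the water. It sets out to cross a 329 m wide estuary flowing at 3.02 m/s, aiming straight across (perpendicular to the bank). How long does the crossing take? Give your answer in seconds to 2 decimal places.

The component of the motorboat's velocity perpendicular to the bank is 3.20 m/s.
Only the cross-stream component determines the crossing time; the current contributes nothing perpendicular to the bank.
Time = 329 / 3.200 = 102.812 s.

102.81 s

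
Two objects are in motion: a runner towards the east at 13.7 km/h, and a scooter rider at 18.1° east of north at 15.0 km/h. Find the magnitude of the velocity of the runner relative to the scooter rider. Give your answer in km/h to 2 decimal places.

Taking east as x and north as y: runner velocity = (13.700, 0.000) km/h; scooter rider velocity = (4.660, 14.258) km/h.
Velocity of runner relative to scooter rider = (13.700, 0.000) − (4.660, 14.258) = (9.040, -14.258) km/h.
Magnitude = |(9.040, -14.258)| = 16.882 km/h.

16.88 km/h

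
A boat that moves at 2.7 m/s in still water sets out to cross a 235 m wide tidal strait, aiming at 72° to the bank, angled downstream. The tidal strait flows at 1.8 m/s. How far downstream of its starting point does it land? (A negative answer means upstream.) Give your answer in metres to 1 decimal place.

241.1 m

Perpendicular speed = 2.568 m/s; crossing time = 235 / 2.568 = 91.516 s.
Net downstream speed = 2.634 m/s.
Drift = 2.634 × 91.516 = 241.085 m (downstream).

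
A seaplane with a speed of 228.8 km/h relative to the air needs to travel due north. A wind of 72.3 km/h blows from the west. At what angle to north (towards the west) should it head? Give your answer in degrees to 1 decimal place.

The wind pushes perpendicular to the desired track; the heading must have a component into the wind equal to 72.3 km/h: 228.8 sin θ = 72.3.
sin θ = 0.3160, so θ = 18.421°.

18.4°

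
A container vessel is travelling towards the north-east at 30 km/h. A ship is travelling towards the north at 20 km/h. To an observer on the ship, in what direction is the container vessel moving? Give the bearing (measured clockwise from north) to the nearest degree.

Taking east as x and north as y: container vessel velocity = (21.213, 21.213) km/h; ship velocity = (0.000, 20.000) km/h.
Velocity of container vessel relative to ship = (21.213, 21.213) − (0.000, 20.000) = (21.213, 1.213) km/h.
Bearing = atan2(21.21, 1.21) = 86.73° clockwise from north.

087°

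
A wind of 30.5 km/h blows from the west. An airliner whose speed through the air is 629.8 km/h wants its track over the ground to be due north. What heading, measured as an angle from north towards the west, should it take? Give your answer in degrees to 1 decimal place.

The wind pushes perpendicular to the desired track; the heading must have a component into the wind equal to 30.5 km/h: 629.8 sin θ = 30.5.
sin θ = 0.0484, so θ = 2.776°.

2.8°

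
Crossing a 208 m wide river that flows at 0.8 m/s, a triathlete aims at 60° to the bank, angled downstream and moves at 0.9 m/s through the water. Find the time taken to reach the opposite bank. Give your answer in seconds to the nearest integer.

267 s

The component of the triathlete's velocity perpendicular to the bank is 0.9 × sin 60° = 0.779 m/s.
The flow acts along the bank and has no component across it.
Time = 208 / 0.779 = 266.864 s.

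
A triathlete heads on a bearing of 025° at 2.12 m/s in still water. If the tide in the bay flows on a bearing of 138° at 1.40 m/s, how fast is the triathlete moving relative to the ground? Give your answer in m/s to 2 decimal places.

Taking east as x and north as y: velocity relative to the water = (0.896, 1.921) m/s; the water relative to ground = (0.937, -1.040) m/s.
Velocity relative to ground = (0.896, 1.921) + (0.937, -1.040) = (1.833, 0.881) m/s.
Speed = |(1.833, 0.881)| = 2.033 m/s.

2.03 m/s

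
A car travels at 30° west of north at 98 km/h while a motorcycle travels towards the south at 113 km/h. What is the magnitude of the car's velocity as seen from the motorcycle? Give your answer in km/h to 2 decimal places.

Taking east as x and north as y: car velocity = (-49.000, 84.870) km/h; motorcycle velocity = (0.000, -113.000) km/h.
Velocity of car relative to motorcycle = (-49.000, 84.870) − (0.000, -113.000) = (-49.000, 197.870) km/h.
Magnitude = |(-49.000, 197.870)| = 203.847 km/h.

203.85 km/h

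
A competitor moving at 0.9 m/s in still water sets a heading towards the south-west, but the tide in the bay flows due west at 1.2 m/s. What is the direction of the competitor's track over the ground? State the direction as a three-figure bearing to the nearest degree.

Taking east as x and north as y: velocity relative to the water = (-0.636, -0.636) m/s; the water relative to ground = (-1.200, 0.000) m/s.
Velocity relative to ground = (-0.636, -0.636) + (-1.200, 0.000) = (-1.836, -0.636) m/s.
Bearing = atan2(-1.84, -0.64) = 250.89° clockwise from north.

251°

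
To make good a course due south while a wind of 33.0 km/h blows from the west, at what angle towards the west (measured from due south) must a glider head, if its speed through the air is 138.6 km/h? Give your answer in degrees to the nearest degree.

14°

The wind pushes perpendicular to the desired track; the heading must have a component into the wind equal to 33.0 km/h: 138.6 sin θ = 33.0.
sin θ = 0.2381, so θ = 13.774°.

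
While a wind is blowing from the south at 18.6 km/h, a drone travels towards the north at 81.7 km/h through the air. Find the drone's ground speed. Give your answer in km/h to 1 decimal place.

Taking east as x and north as y: velocity relative to the air = (0.000, 81.700) km/h; the air relative to ground = (0.000, 18.600) km/h.
Velocity relative to ground = (0.000, 81.700) + (0.000, 18.600) = (0.000, 100.300) km/h.
Speed = |(0.000, 100.300)| = 100.300 km/h.

100.3 km/h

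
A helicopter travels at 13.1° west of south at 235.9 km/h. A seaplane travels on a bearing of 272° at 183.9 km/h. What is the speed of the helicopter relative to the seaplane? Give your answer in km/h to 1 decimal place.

269.7 km/h

Taking east as x and north as y: helicopter velocity = (-53.467, -229.761) km/h; seaplane velocity = (-183.788, 6.418) km/h.
Velocity of helicopter relative to seaplane = (-53.467, -229.761) − (-183.788, 6.418) = (130.321, -236.179) km/h.
Magnitude = |(130.321, -236.179)| = 269.748 km/h.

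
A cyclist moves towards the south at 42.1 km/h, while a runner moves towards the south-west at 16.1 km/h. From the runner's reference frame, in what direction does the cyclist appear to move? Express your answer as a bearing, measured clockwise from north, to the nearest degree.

160°

Taking east as x and north as y: cyclist velocity = (0.000, -42.100) km/h; runner velocity = (-11.384, -11.384) km/h.
Velocity of cyclist relative to runner = (0.000, -42.100) − (-11.384, -11.384) = (11.384, -30.716) km/h.
Bearing = atan2(11.38, -30.72) = 159.66° clockwise from north.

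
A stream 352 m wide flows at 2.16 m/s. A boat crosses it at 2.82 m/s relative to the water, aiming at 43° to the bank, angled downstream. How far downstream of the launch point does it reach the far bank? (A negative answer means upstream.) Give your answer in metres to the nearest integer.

773 m

Perpendicular speed = 1.923 m/s; crossing time = 352 / 1.923 = 183.025 s.
Net downstream speed = 4.222 m/s.
Drift = 4.222 × 183.025 = 772.808 m (downstream).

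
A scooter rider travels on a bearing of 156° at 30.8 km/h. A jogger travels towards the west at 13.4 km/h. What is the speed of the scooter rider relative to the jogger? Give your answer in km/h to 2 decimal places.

Taking east as x and north as y: scooter rider velocity = (12.527, -28.137) km/h; jogger velocity = (-13.400, 0.000) km/h.
Velocity of scooter rider relative to jogger = (12.527, -28.137) − (-13.400, 0.000) = (25.927, -28.137) km/h.
Magnitude = |(25.927, -28.137)| = 38.261 km/h.

38.26 km/h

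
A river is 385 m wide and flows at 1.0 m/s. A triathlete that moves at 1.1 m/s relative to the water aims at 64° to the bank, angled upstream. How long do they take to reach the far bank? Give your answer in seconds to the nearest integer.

389 s

The component of the triathlete's velocity perpendicular to the bank is 1.1 × sin 64° = 0.989 m/s.
The flow acts along the bank and has no component across it.
Time = 385 / 0.989 = 389.411 s.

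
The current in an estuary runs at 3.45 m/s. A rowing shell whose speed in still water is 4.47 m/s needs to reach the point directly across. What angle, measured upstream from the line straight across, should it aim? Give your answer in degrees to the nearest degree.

51°

To cancel the current, the upstream component of the rowing shell's velocity must equal the flow: 4.47 sin θ = 3.45.
sin θ = 3.45 / 4.47 = 0.7718.
θ = arcsin(0.7718) = 50.517°.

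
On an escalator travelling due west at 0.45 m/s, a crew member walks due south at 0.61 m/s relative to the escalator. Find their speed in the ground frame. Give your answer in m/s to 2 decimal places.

0.76 m/s

Taking east as x and north as y: escalator velocity = (-0.450, 0.000) m/s; crew member velocity relative to escalator = (0.000, -0.610) m/s.
Velocity relative to ground = (-0.450, 0.000) + (0.000, -0.610) = (-0.450, -0.610) m/s.
Speed = |(-0.450, -0.610)| = 0.758 m/s.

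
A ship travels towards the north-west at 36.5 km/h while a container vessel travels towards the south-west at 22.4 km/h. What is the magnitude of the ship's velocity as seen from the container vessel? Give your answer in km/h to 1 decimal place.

42.8 km/h

Taking east as x and north as y: ship velocity = (-25.809, 25.809) km/h; container vessel velocity = (-15.839, -15.839) km/h.
Velocity of ship relative to container vessel = (-25.809, 25.809) − (-15.839, -15.839) = (-9.970, 41.649) km/h.
Magnitude = |(-9.970, 41.649)| = 42.825 km/h.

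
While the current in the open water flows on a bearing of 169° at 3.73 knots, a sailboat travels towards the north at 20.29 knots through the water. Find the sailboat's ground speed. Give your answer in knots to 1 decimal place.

Taking east as x and north as y: velocity relative to the water = (0.000, 20.290) knots; the water relative to ground = (0.712, -3.661) knots.
Velocity relative to ground = (0.000, 20.290) + (0.712, -3.661) = (0.712, 16.629) knots.
Speed = |(0.712, 16.629)| = 16.644 knots.

16.6 knots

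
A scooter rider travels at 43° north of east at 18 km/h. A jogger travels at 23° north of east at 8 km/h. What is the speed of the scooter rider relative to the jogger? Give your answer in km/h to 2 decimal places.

10.83 km/h

Taking east as x and north as y: scooter rider velocity = (13.164, 12.276) km/h; jogger velocity = (7.364, 3.126) km/h.
Velocity of scooter rider relative to jogger = (13.164, 12.276) − (7.364, 3.126) = (5.800, 9.150) km/h.
Magnitude = |(5.800, 9.150)| = 10.834 km/h.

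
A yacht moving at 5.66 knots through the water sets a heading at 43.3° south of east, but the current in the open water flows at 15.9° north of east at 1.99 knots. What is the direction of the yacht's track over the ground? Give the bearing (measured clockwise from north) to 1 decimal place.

118.9°

Taking east as x and north as y: velocity relative to the water = (4.119, -3.882) knots; the water relative to ground = (1.914, 0.545) knots.
Velocity relative to ground = (4.119, -3.882) + (1.914, 0.545) = (6.033, -3.337) knots.
Bearing = atan2(6.03, -3.34) = 118.94° clockwise from north.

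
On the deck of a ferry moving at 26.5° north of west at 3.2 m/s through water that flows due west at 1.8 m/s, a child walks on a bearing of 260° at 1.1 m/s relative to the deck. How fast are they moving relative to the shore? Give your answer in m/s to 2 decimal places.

In east/north components (m/s): child relative to ferry = (-1.083, -0.191); ferry relative to water = (-2.864, 1.428); water relative to ground = (-1.800, 0.000).
Sum = (-5.747, 1.237) m/s.
Speed = |(-5.747, 1.237)| = 5.879 m/s.

5.88 m/s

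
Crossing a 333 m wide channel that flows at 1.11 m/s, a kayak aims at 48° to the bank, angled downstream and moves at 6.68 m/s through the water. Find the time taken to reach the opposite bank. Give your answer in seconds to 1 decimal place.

67.1 s

The component of the kayak's velocity perpendicular to the bank is 6.68 × sin 48° = 4.964 m/s.
Only the cross-stream component determines the crossing time; the current contributes nothing perpendicular to the bank.
Time = 333 / 4.964 = 67.080 s.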